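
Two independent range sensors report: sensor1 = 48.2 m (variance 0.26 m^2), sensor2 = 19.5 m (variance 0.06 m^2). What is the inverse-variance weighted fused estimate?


w1 = (1/var1) / (1/var1 + 1/var2)
   = 3.8462 / (3.8462 + 16.6667) = 0.1875
w2 = 1 - w1 = 0.8125
fused = w1*s1 + w2*s2 = 9.0375 + 15.8438
= 24.8813 m


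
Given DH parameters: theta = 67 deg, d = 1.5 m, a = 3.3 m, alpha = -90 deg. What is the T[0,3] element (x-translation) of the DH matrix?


T[0,3] = a * cos(theta)
= 3.3 * cos(67 deg)
= 3.3 * 0.3907
= 1.2894


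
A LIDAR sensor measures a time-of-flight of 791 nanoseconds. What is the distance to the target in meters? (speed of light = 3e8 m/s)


tof = 791 ns = 7.91e-07 s
dist = c * tof / 2
= 3e8 * 7.91e-07 / 2
= 118.65 m


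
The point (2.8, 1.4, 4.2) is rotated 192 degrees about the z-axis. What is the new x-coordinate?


Rotation about z-axis: x' = x*cos(theta) - y*sin(theta)
= 2.8 * -0.9781 - 1.4 * -0.2079
= -2.4477


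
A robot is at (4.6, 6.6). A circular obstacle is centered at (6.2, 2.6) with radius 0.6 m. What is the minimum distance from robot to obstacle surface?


center_dist = sqrt((4.6-6.2)^2 + (6.6-2.6)^2)
= sqrt(2.56 + 16.0)
= 4.3081
min_dist = center_dist - radius = 4.3081 - 0.6 = 3.7081 m


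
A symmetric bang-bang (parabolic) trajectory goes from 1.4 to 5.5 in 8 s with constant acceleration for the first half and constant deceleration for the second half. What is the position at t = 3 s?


Symmetric rest-to-rest: each phase covers (pf-p0)/2 in time T/2. 0.5*a*(T/2)^2 = (pf-p0)/2 => a = 4*(pf-p0)/T^2
a = 4*(5.5-1.4)/8^2 = 0.2562
t = 3 is in the acceleration phase (t <= T/2).
p = p0 + 0.5*a*t^2 = 1.4 + 0.5*0.2562*3^2
= 2.5531


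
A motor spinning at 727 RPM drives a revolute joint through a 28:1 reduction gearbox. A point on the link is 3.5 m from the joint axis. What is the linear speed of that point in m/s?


omega_motor = 727 * 2*pi/60 = 76.1313 rad/s
omega_joint = omega_motor / 28 = 2.719 rad/s
v = omega_joint * r = 2.719 * 3.5
= 9.5164 m/s


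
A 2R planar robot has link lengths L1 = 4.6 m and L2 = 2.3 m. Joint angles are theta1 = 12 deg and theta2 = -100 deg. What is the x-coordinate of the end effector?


Convert angles to radians: theta1 = 0.2094, theta2 = -1.7453
x = L1*cos(theta1) + L2*cos(theta1+theta2)
x = 4.4995 + 0.0803
x = 4.5797


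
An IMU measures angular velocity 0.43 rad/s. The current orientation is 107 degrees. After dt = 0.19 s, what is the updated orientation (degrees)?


delta_theta = w * dt = 0.43 * 0.19 = 0.0817 rad
= 4.6811 deg
theta_new = 107 + 4.6811 = 111.6811 deg


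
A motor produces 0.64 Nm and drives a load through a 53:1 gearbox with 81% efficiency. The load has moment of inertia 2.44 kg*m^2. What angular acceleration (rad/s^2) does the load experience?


tau_out = tau_motor * N * eta
= 0.64 * 53 * 0.81 = 27.4752 Nm
alpha = tau_out / I = 27.4752 / 2.44
= 11.2603 rad/s^2


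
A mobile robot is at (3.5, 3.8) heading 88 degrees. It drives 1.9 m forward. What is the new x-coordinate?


x_new = x0 + d*cos(theta)
= 3.5 + 1.9*cos(88)
= 3.5 + 0.0663
= 3.5663


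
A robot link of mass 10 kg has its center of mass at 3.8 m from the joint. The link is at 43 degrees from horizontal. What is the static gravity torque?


tau = m*g*L*cos(angle)
= 10 * 9.81 * 3.8 * cos(43 deg)
= 10 * 9.81 * 3.8 * 0.7314
= 272.634 Nm


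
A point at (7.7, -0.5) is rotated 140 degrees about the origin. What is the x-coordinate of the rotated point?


x' = x*cos(theta) - y*sin(theta)
cos(140 deg) = -0.766, sin(140 deg) = 0.6428
x' = 7.7 * -0.766 - -0.5 * 0.6428
= -5.8985 - -0.3214
= -5.5771


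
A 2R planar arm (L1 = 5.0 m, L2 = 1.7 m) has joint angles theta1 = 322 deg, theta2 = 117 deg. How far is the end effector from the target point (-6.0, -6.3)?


End effector via forward kinematics:
x = L1*cos(t1) + L2*cos(t1+t2) = 4.2644
y = L1*sin(t1) + L2*sin(t1+t2) = -1.4095
Distance to target:
d = sqrt((-6.0 - 4.2644)^2 + (-6.3 - -1.4095)^2)
= sqrt(105.3585 + 23.9166)
= 11.3699 m


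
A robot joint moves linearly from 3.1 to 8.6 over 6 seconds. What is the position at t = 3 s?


s = t/T = 3/6 = 0.5
p(t) = p0 + (pf-p0)*s
= 3.1 + (8.6 - 3.1) * 0.5
= 5.85


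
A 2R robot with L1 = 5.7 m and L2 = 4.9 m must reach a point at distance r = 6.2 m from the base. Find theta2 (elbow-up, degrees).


cos(theta2) = (r^2 - L1^2 - L2^2) / (2*L1*L2)
cos(theta2) = (38.44 - 32.49 - 24.01) / 55.86
cos(theta2) = -0.323308
theta2 = 108.8631 degrees


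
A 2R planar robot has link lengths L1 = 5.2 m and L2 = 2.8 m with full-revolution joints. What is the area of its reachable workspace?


r_max = L1 + L2 = 8.0 m
r_min = |L1 - L2| = 2.4 m
Area = pi*(r_max^2 - r_min^2)
= pi*(64.0 - 5.76)
= pi * 58.24
= 182.9664 m^2


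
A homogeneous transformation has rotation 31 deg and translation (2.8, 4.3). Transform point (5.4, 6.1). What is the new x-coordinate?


x' = cos(theta)*px - sin(theta)*py + tx
= 0.8572*5.4 - 0.515*6.1 + 2.8
= 4.287


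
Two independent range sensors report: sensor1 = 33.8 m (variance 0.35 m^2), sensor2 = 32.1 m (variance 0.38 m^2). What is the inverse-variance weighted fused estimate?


w1 = (1/var1) / (1/var1 + 1/var2)
   = 2.8571 / (2.8571 + 2.6316) = 0.5205
w2 = 1 - w1 = 0.4795
fused = w1*s1 + w2*s2 = 17.5945 + 15.3904
= 32.9849 m


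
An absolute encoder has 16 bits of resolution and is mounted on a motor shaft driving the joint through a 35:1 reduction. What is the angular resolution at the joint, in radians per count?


counts = 2^16 = 65536
effective counts at joint = 65536 * 35 = 2293760
resolution = 2*pi / 2293760
= 2.7393e-06 rad/count


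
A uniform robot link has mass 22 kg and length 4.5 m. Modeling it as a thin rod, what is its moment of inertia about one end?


I = (1/3) * m * L^2
= (1/3) * 22 * 4.5^2
= 0.333333 * 22 * 20.25
= 148.5 kg*m^2


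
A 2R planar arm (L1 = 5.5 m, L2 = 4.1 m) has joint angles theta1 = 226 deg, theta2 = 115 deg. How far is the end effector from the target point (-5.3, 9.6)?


End effector via forward kinematics:
x = L1*cos(t1) + L2*cos(t1+t2) = 0.056
y = L1*sin(t1) + L2*sin(t1+t2) = -5.2912
Distance to target:
d = sqrt((-5.3 - 0.056)^2 + (9.6 - -5.2912)^2)
= sqrt(28.6868 + 221.7478)
= 15.8251 m


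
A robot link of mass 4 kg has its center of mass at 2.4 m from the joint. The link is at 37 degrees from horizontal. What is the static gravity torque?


tau = m*g*L*cos(angle)
= 4 * 9.81 * 2.4 * cos(37 deg)
= 4 * 9.81 * 2.4 * 0.7986
= 75.2123 Nm


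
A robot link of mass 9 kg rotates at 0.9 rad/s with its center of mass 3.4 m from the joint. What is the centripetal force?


F = m * omega^2 * r
= 9 * 0.9^2 * 3.4
= 9 * 0.81 * 3.4
= 24.786 N


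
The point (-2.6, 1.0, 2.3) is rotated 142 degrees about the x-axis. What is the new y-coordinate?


Rotation about x-axis: y' = y*cos(theta) - z*sin(theta)
= 1.0 * -0.788 - 2.3 * 0.6157
= -2.204


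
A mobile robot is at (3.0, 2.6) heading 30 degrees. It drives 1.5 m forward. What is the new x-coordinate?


x_new = x0 + d*cos(theta)
= 3.0 + 1.5*cos(30)
= 3.0 + 1.299
= 4.299


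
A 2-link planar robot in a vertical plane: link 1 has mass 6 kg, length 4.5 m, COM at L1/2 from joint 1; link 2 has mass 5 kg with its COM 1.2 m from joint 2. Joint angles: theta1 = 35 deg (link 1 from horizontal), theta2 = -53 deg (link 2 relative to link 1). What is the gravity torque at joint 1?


Horizontal distance from joint 1 to link-1 COM:
  x_c1 = (L1/2)*cos(t1) = 2.25 * 0.8192 = 1.8431 m
Horizontal distance from joint 1 to link-2 COM:
  x_c2 = L1*cos(t1) + Lc2*cos(t1+t2)
       = 4.5*0.8192 + 1.2*0.9511 = 4.8275 m
tau1 = m1*g*x_c1 + m2*g*x_c2
     = 6*9.81*1.8431 + 5*9.81*4.8275
     = 108.4844 + 236.7865
     = 345.2709 Nm


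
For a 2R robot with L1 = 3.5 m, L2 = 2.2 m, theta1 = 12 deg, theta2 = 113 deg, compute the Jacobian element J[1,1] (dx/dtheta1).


J[1,1] = -L1*sin(t1) - L2*sin(t1+t2)
= -3.5*sin(12) - 2.2*sin(125)
= -2.5298


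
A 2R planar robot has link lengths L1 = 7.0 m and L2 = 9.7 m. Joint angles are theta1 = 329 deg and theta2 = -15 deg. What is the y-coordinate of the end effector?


Convert angles to radians: theta1 = 5.7421, theta2 = -0.2618
y = L1*sin(theta1) + L2*sin(theta1+theta2)
y = -3.6053 + -6.9776
y = -10.5829


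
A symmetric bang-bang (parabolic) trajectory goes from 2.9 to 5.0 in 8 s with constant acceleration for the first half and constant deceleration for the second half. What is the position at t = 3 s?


Symmetric rest-to-rest: each phase covers (pf-p0)/2 in time T/2. 0.5*a*(T/2)^2 = (pf-p0)/2 => a = 4*(pf-p0)/T^2
a = 4*(5.0-2.9)/8^2 = 0.1313
t = 3 is in the acceleration phase (t <= T/2).
p = p0 + 0.5*a*t^2 = 2.9 + 0.5*0.1313*3^2
= 3.4906


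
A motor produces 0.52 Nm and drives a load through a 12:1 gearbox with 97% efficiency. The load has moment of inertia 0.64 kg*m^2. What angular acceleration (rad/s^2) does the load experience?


tau_out = tau_motor * N * eta
= 0.52 * 12 * 0.97 = 6.0528 Nm
alpha = tau_out / I = 6.0528 / 0.64
= 9.4575 rad/s^2


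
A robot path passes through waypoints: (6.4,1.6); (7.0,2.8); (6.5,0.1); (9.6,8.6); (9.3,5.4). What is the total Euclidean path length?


Segment lengths:
  seg1 = sqrt((0.6)^2 + (1.2)^2) = 1.3416
  seg2 = sqrt((-0.5)^2 + (-2.7)^2) = 2.7459
  seg3 = sqrt((3.1)^2 + (8.5)^2) = 9.0477
  seg4 = sqrt((-0.3)^2 + (-3.2)^2) = 3.214
Total = 16.3492


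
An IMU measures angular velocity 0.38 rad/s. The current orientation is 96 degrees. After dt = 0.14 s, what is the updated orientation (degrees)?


delta_theta = w * dt = 0.38 * 0.14 = 0.0532 rad
= 3.0481 deg
theta_new = 96 + 3.0481 = 99.0481 deg


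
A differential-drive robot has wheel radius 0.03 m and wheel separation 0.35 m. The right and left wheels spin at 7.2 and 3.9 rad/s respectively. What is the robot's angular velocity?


vR = r*wR = 0.03*7.2 = 0.216 m/s
vL = r*wL = 0.03*3.9 = 0.117 m/s
v = (vR+vL)/2 = 0.1665 m/s
omega = (vR-vL)/L = 0.2829 rad/s
angular velocity = 0.2829 rad/s


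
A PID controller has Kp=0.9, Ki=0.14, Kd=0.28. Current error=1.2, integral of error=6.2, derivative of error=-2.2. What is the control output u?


u = Kp*e + Ki*int(e) + Kd*de/dt
= 0.9*1.2 + 0.14*6.2 + 0.28*(-2.2)
= 1.08 + 0.868 + -0.616
= 1.332


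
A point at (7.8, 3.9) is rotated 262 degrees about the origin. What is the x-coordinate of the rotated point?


x' = x*cos(theta) - y*sin(theta)
cos(262 deg) = -0.1392, sin(262 deg) = -0.9903
x' = 7.8 * -0.1392 - 3.9 * -0.9903
= -1.0856 - -3.862
= 2.7765


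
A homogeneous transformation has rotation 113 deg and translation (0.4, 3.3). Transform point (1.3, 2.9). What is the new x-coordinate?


x' = cos(theta)*px - sin(theta)*py + tx
= -0.3907*1.3 - 0.9205*2.9 + 0.4
= -2.7774


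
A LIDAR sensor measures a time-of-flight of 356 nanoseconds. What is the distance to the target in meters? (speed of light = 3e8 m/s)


tof = 356 ns = 3.56e-07 s
dist = c * tof / 2
= 3e8 * 3.56e-07 / 2
= 53.4 m


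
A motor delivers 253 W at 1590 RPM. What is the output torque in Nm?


omega = 1590 * 2*pi/60 = 166.5044 rad/s
tau = P / omega = 253 / 166.5044
= 1.5195 Nm


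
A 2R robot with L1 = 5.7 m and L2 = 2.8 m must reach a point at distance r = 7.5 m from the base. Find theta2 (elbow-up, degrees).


cos(theta2) = (r^2 - L1^2 - L2^2) / (2*L1*L2)
cos(theta2) = (56.25 - 32.49 - 7.84) / 31.92
cos(theta2) = 0.498747
theta2 = 60.0829 degrees


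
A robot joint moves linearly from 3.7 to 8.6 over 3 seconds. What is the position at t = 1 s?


s = t/T = 1/3 = 0.3333
p(t) = p0 + (pf-p0)*s
= 3.7 + (8.6 - 3.7) * 0.3333
= 5.3333


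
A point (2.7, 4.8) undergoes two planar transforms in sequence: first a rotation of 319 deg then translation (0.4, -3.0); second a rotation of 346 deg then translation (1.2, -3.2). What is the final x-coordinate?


After transform 1:
x1 = cos(319)*2.7 - sin(319)*4.8 + 0.4 = 5.5868
y1 = sin(319)*2.7 + cos(319)*4.8 + -3.0 = -1.1488
After transform 2:
x2 = cos(346)*5.5868 - sin(346)*-1.1488 + 1.2
= 6.3429


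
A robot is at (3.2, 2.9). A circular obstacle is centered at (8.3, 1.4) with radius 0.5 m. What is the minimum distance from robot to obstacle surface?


center_dist = sqrt((3.2-8.3)^2 + (2.9-1.4)^2)
= sqrt(26.01 + 2.25)
= 5.316
min_dist = center_dist - radius = 5.316 - 0.5 = 4.816 m


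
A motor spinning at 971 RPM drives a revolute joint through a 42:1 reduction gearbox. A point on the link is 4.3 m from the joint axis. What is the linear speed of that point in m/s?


omega_motor = 971 * 2*pi/60 = 101.6829 rad/s
omega_joint = omega_motor / 42 = 2.421 rad/s
v = omega_joint * r = 2.421 * 4.3
= 10.4104 m/s


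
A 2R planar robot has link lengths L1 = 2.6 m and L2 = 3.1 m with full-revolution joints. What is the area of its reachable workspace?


r_max = L1 + L2 = 5.7 m
r_min = |L1 - L2| = 0.5 m
Area = pi*(r_max^2 - r_min^2)
= pi*(32.49 - 0.25)
= pi * 32.24
= 101.2849 m^2


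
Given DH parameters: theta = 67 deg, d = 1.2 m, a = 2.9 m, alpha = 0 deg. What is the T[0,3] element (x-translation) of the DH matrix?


T[0,3] = a * cos(theta)
= 2.9 * cos(67 deg)
= 2.9 * 0.3907
= 1.1331


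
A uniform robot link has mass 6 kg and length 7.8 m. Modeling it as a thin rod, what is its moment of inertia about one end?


I = (1/3) * m * L^2
= (1/3) * 6 * 7.8^2
= 0.333333 * 6 * 60.84
= 121.68 kg*m^2


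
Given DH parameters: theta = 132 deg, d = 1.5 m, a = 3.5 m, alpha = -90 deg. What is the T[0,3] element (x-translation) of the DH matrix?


T[0,3] = a * cos(theta)
= 3.5 * cos(132 deg)
= 3.5 * -0.6691
= -2.342


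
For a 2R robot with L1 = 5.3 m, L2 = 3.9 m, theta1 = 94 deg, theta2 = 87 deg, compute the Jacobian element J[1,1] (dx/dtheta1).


J[1,1] = -L1*sin(t1) - L2*sin(t1+t2)
= -5.3*sin(94) - 3.9*sin(181)
= -5.219


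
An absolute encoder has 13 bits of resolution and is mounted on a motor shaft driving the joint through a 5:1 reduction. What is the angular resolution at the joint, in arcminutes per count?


counts = 2^13 = 8192
effective counts at joint = 8192 * 5 = 40960
resolution = 360*60 / 40960
= 0.5273 arcmin/count


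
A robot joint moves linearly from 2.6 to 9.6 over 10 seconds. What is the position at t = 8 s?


s = t/T = 8/10 = 0.8
p(t) = p0 + (pf-p0)*s
= 2.6 + (9.6 - 2.6) * 0.8
= 8.2


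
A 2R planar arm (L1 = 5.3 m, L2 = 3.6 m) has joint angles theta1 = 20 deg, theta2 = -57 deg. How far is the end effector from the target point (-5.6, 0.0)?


End effector via forward kinematics:
x = L1*cos(t1) + L2*cos(t1+t2) = 7.8555
y = L1*sin(t1) + L2*sin(t1+t2) = -0.3538
Distance to target:
d = sqrt((-5.6 - 7.8555)^2 + (0.0 - -0.3538)^2)
= sqrt(181.0494 + 0.1252)
= 13.4601 m


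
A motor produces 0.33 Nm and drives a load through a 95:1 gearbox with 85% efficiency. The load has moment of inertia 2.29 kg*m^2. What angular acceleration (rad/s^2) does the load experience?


tau_out = tau_motor * N * eta
= 0.33 * 95 * 0.85 = 26.6475 Nm
alpha = tau_out / I = 26.6475 / 2.29
= 11.6365 rad/s^2


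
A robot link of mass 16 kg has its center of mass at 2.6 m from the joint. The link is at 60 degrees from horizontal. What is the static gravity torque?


tau = m*g*L*cos(angle)
= 16 * 9.81 * 2.6 * cos(60 deg)
= 16 * 9.81 * 2.6 * 0.5
= 204.048 Nm


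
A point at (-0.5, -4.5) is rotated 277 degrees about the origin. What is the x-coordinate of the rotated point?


x' = x*cos(theta) - y*sin(theta)
cos(277 deg) = 0.1219, sin(277 deg) = -0.9925
x' = -0.5 * 0.1219 - -4.5 * -0.9925
= -0.0609 - 4.4665
= -4.5274


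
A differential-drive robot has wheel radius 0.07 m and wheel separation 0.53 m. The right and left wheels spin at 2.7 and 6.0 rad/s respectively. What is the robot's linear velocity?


vR = r*wR = 0.07*2.7 = 0.189 m/s
vL = r*wL = 0.07*6.0 = 0.42 m/s
v = (vR+vL)/2 = 0.3045 m/s
omega = (vR-vL)/L = -0.4358 rad/s
linear velocity = 0.3045 m/s


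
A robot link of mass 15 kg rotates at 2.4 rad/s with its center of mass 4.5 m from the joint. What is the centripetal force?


F = m * omega^2 * r
= 15 * 2.4^2 * 4.5
= 15 * 5.76 * 4.5
= 388.8 N


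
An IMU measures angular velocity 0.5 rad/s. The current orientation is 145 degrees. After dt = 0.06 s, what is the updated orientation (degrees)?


delta_theta = w * dt = 0.5 * 0.06 = 0.03 rad
= 1.7189 deg
theta_new = 145 + 1.7189 = 146.7189 deg


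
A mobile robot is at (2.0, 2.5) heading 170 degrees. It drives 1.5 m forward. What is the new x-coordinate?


x_new = x0 + d*cos(theta)
= 2.0 + 1.5*cos(170)
= 2.0 + -1.4772
= 0.5228


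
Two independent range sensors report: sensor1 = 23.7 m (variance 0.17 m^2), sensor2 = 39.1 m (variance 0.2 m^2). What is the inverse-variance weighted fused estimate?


w1 = (1/var1) / (1/var1 + 1/var2)
   = 5.8824 / (5.8824 + 5.0) = 0.5405
w2 = 1 - w1 = 0.4595
fused = w1*s1 + w2*s2 = 12.8108 + 17.9649
= 30.7757 m


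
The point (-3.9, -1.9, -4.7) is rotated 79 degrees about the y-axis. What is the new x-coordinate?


Rotation about y-axis: x' = x*cos(theta) + z*sin(theta)
= -3.9 * 0.1908 + -4.7 * 0.9816
= -5.3578


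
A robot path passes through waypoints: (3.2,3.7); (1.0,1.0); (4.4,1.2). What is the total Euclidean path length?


Segment lengths:
  seg1 = sqrt((-2.2)^2 + (-2.7)^2) = 3.4828
  seg2 = sqrt((3.4)^2 + (0.2)^2) = 3.4059
Total = 6.8887


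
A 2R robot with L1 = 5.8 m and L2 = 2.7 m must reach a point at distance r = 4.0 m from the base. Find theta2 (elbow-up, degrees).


cos(theta2) = (r^2 - L1^2 - L2^2) / (2*L1*L2)
cos(theta2) = (16.0 - 33.64 - 7.29) / 31.32
cos(theta2) = -0.795977
theta2 = 142.7476 degrees


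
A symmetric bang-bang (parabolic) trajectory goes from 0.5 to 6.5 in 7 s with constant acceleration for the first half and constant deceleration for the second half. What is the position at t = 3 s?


Symmetric rest-to-rest: each phase covers (pf-p0)/2 in time T/2. 0.5*a*(T/2)^2 = (pf-p0)/2 => a = 4*(pf-p0)/T^2
a = 4*(6.5-0.5)/7^2 = 0.4898
t = 3 is in the acceleration phase (t <= T/2).
p = p0 + 0.5*a*t^2 = 0.5 + 0.5*0.4898*3^2
= 2.7041


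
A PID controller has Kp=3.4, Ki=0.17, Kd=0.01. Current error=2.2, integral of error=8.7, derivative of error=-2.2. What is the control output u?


u = Kp*e + Ki*int(e) + Kd*de/dt
= 3.4*2.2 + 0.17*8.7 + 0.01*(-2.2)
= 7.48 + 1.479 + -0.022
= 8.937


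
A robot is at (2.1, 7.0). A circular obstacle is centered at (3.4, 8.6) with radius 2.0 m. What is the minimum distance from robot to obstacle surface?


center_dist = sqrt((2.1-3.4)^2 + (7.0-8.6)^2)
= sqrt(1.69 + 2.56)
= 2.0616
min_dist = center_dist - radius = 2.0616 - 2.0 = 0.0616 m


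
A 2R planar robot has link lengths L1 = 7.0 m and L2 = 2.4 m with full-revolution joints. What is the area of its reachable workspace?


r_max = L1 + L2 = 9.4 m
r_min = |L1 - L2| = 4.6 m
Area = pi*(r_max^2 - r_min^2)
= pi*(88.36 - 21.16)
= pi * 67.2
= 211.115 m^2


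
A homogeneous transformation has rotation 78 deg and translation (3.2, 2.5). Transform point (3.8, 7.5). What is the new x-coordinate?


x' = cos(theta)*px - sin(theta)*py + tx
= 0.2079*3.8 - 0.9781*7.5 + 3.2
= -3.346


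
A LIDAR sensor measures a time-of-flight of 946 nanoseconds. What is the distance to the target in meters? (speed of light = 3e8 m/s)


tof = 946 ns = 9.46e-07 s
dist = c * tof / 2
= 3e8 * 9.46e-07 / 2
= 141.9 m


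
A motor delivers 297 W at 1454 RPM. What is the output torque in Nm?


omega = 1454 * 2*pi/60 = 152.2625 rad/s
tau = P / omega = 297 / 152.2625
= 1.9506 Nm


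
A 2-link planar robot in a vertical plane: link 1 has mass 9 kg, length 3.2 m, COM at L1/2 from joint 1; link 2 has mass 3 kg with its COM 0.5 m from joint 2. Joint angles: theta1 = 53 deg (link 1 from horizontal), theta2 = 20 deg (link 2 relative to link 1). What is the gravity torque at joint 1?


Horizontal distance from joint 1 to link-1 COM:
  x_c1 = (L1/2)*cos(t1) = 1.6 * 0.6018 = 0.9629 m
Horizontal distance from joint 1 to link-2 COM:
  x_c2 = L1*cos(t1) + Lc2*cos(t1+t2)
       = 3.2*0.6018 + 0.5*0.2924 = 2.072 m
tau1 = m1*g*x_c1 + m2*g*x_c2
     = 9*9.81*0.9629 + 3*9.81*2.072
     = 85.0148 + 60.9788
     = 145.9936 Nm


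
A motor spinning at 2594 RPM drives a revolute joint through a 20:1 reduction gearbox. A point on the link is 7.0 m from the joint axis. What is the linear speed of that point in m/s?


omega_motor = 2594 * 2*pi/60 = 271.643 rad/s
omega_joint = omega_motor / 20 = 13.5822 rad/s
v = omega_joint * r = 13.5822 * 7.0
= 95.0751 m/s


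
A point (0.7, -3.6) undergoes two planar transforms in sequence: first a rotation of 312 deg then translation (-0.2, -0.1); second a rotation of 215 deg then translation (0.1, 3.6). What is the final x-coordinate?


After transform 1:
x1 = cos(312)*0.7 - sin(312)*-3.6 + -0.2 = -2.4069
y1 = sin(312)*0.7 + cos(312)*-3.6 + -0.1 = -3.0291
After transform 2:
x2 = cos(215)*-2.4069 - sin(215)*-3.0291 + 0.1
= 0.3342


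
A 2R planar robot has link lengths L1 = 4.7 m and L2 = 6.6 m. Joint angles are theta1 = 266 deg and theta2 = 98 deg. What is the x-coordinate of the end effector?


Convert angles to radians: theta1 = 4.6426, theta2 = 1.7104
x = L1*cos(theta1) + L2*cos(theta1+theta2)
x = -0.3279 + 6.5839
x = 6.2561


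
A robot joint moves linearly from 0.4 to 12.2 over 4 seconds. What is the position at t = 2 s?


s = t/T = 2/4 = 0.5
p(t) = p0 + (pf-p0)*s
= 0.4 + (12.2 - 0.4) * 0.5
= 6.3


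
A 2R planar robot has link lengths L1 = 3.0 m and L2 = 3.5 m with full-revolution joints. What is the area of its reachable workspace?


r_max = L1 + L2 = 6.5 m
r_min = |L1 - L2| = 0.5 m
Area = pi*(r_max^2 - r_min^2)
= pi*(42.25 - 0.25)
= pi * 42.0
= 131.9469 m^2


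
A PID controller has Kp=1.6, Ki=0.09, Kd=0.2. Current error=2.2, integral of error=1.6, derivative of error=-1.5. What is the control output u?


u = Kp*e + Ki*int(e) + Kd*de/dt
= 1.6*2.2 + 0.09*1.6 + 0.2*(-1.5)
= 3.52 + 0.144 + -0.3
= 3.364


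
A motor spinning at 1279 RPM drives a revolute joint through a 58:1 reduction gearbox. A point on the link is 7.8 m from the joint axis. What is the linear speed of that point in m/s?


omega_motor = 1279 * 2*pi/60 = 133.9366 rad/s
omega_joint = omega_motor / 58 = 2.3093 rad/s
v = omega_joint * r = 2.3093 * 7.8
= 18.0122 m/s


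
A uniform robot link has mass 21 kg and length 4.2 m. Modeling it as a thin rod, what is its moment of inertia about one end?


I = (1/3) * m * L^2
= (1/3) * 21 * 4.2^2
= 0.333333 * 21 * 17.64
= 123.48 kg*m^2


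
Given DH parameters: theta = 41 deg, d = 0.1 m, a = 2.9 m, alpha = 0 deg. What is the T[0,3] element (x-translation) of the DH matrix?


T[0,3] = a * cos(theta)
= 2.9 * cos(41 deg)
= 2.9 * 0.7547
= 2.1887


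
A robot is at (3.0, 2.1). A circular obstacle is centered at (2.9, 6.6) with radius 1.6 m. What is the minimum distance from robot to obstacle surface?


center_dist = sqrt((3.0-2.9)^2 + (2.1-6.6)^2)
= sqrt(0.01 + 20.25)
= 4.5011
min_dist = center_dist - radius = 4.5011 - 1.6 = 2.9011 m


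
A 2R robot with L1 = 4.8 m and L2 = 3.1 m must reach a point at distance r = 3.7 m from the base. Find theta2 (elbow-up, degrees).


cos(theta2) = (r^2 - L1^2 - L2^2) / (2*L1*L2)
cos(theta2) = (13.69 - 23.04 - 9.61) / 29.76
cos(theta2) = -0.637097
theta2 = 129.5757 degrees


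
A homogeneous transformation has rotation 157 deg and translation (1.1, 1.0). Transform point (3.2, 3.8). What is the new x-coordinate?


x' = cos(theta)*px - sin(theta)*py + tx
= -0.9205*3.2 - 0.3907*3.8 + 1.1
= -3.3304


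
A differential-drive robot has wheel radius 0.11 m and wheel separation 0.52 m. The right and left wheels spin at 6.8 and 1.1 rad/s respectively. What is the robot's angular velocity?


vR = r*wR = 0.11*6.8 = 0.748 m/s
vL = r*wL = 0.11*1.1 = 0.121 m/s
v = (vR+vL)/2 = 0.4345 m/s
omega = (vR-vL)/L = 1.2058 rad/s
angular velocity = 1.2058 rad/s


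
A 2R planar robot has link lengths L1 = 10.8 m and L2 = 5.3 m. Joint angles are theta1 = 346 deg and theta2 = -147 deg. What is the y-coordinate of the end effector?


Convert angles to radians: theta1 = 6.0388, theta2 = -2.5656
y = L1*sin(theta1) + L2*sin(theta1+theta2)
y = -2.6128 + -1.7255
y = -4.3383


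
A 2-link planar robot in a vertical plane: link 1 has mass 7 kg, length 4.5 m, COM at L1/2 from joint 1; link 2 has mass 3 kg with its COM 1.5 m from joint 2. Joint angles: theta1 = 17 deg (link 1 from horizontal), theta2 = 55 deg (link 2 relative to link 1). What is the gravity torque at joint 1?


Horizontal distance from joint 1 to link-1 COM:
  x_c1 = (L1/2)*cos(t1) = 2.25 * 0.9563 = 2.1517 m
Horizontal distance from joint 1 to link-2 COM:
  x_c2 = L1*cos(t1) + Lc2*cos(t1+t2)
       = 4.5*0.9563 + 1.5*0.309 = 4.7669 m
tau1 = m1*g*x_c1 + m2*g*x_c2
     = 7*9.81*2.1517 + 3*9.81*4.7669
     = 147.7563 + 140.2898
     = 288.046 Nm


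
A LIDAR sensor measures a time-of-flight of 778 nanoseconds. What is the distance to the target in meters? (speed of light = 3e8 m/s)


tof = 778 ns = 7.78e-07 s
dist = c * tof / 2
= 3e8 * 7.78e-07 / 2
= 116.7 m


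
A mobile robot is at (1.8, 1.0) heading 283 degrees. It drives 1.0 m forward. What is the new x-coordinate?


x_new = x0 + d*cos(theta)
= 1.8 + 1.0*cos(283)
= 1.8 + 0.225
= 2.025


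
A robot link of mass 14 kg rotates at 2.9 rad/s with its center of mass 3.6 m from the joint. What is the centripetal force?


F = m * omega^2 * r
= 14 * 2.9^2 * 3.6
= 14 * 8.41 * 3.6
= 423.864 N


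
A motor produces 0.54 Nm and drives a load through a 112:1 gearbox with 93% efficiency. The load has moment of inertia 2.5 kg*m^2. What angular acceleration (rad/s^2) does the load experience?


tau_out = tau_motor * N * eta
= 0.54 * 112 * 0.93 = 56.2464 Nm
alpha = tau_out / I = 56.2464 / 2.5
= 22.4986 rad/s^2


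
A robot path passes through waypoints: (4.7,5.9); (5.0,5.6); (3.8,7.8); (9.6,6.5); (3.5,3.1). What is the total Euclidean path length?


Segment lengths:
  seg1 = sqrt((0.3)^2 + (-0.3)^2) = 0.4243
  seg2 = sqrt((-1.2)^2 + (2.2)^2) = 2.506
  seg3 = sqrt((5.8)^2 + (-1.3)^2) = 5.9439
  seg4 = sqrt((-6.1)^2 + (-3.4)^2) = 6.9836
Total = 15.8577


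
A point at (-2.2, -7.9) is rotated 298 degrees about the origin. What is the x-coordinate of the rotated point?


x' = x*cos(theta) - y*sin(theta)
cos(298 deg) = 0.4695, sin(298 deg) = -0.8829
x' = -2.2 * 0.4695 - -7.9 * -0.8829
= -1.0328 - 6.9753
= -8.0081


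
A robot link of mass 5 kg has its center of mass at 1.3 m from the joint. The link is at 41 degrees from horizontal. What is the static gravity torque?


tau = m*g*L*cos(angle)
= 5 * 9.81 * 1.3 * cos(41 deg)
= 5 * 9.81 * 1.3 * 0.7547
= 48.1241 Nm


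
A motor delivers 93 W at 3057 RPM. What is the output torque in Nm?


omega = 3057 * 2*pi/60 = 320.1283 rad/s
tau = P / omega = 93 / 320.1283
= 0.2905 Nm


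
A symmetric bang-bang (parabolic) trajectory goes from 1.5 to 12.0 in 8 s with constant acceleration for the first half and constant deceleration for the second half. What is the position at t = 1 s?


Symmetric rest-to-rest: each phase covers (pf-p0)/2 in time T/2. 0.5*a*(T/2)^2 = (pf-p0)/2 => a = 4*(pf-p0)/T^2
a = 4*(12.0-1.5)/8^2 = 0.6562
t = 1 is in the acceleration phase (t <= T/2).
p = p0 + 0.5*a*t^2 = 1.5 + 0.5*0.6562*1^2
= 1.8281


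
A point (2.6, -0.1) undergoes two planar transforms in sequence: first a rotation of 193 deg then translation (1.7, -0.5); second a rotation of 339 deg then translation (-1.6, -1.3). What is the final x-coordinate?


After transform 1:
x1 = cos(193)*2.6 - sin(193)*-0.1 + 1.7 = -0.8559
y1 = sin(193)*2.6 + cos(193)*-0.1 + -0.5 = -0.9874
After transform 2:
x2 = cos(339)*-0.8559 - sin(339)*-0.9874 + -1.6
= -2.7529


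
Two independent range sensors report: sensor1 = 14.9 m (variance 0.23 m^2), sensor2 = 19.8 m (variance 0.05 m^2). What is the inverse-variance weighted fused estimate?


w1 = (1/var1) / (1/var1 + 1/var2)
   = 4.3478 / (4.3478 + 20.0) = 0.1786
w2 = 1 - w1 = 0.8214
fused = w1*s1 + w2*s2 = 2.6607 + 16.2643
= 18.925 m


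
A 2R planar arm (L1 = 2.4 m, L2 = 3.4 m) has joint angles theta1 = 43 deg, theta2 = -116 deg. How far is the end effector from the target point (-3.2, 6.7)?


End effector via forward kinematics:
x = L1*cos(t1) + L2*cos(t1+t2) = 2.7493
y = L1*sin(t1) + L2*sin(t1+t2) = -1.6146
Distance to target:
d = sqrt((-3.2 - 2.7493)^2 + (6.7 - -1.6146)^2)
= sqrt(35.3943 + 69.1332)
= 10.2239 m


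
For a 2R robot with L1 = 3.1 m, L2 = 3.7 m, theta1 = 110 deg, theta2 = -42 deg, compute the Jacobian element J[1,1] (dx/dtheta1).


J[1,1] = -L1*sin(t1) - L2*sin(t1+t2)
= -3.1*sin(110) - 3.7*sin(68)
= -6.3436


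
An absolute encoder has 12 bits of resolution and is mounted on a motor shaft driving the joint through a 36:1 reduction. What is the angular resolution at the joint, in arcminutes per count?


counts = 2^12 = 4096
effective counts at joint = 4096 * 36 = 147456
resolution = 360*60 / 147456
= 0.1465 arcmin/count


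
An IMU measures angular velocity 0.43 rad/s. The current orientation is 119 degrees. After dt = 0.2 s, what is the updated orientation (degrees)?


delta_theta = w * dt = 0.43 * 0.2 = 0.086 rad
= 4.9274 deg
theta_new = 119 + 4.9274 = 123.9274 deg


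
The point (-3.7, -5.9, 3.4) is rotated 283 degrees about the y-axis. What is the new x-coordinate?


Rotation about y-axis: x' = x*cos(theta) + z*sin(theta)
= -3.7 * 0.225 + 3.4 * -0.9744
= -4.1452


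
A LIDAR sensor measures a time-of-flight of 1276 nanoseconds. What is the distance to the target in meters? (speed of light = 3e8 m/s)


tof = 1276 ns = 1.276e-06 s
dist = c * tof / 2
= 3e8 * 1.276e-06 / 2
= 191.4 m


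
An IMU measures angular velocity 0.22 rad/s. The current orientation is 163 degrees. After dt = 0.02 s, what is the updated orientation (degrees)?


delta_theta = w * dt = 0.22 * 0.02 = 0.0044 rad
= 0.2521 deg
theta_new = 163 + 0.2521 = 163.2521 deg


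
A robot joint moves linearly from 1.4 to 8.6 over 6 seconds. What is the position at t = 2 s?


s = t/T = 2/6 = 0.3333
p(t) = p0 + (pf-p0)*s
= 1.4 + (8.6 - 1.4) * 0.3333
= 3.8


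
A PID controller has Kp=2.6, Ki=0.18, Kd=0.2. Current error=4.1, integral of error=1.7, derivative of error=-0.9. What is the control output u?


u = Kp*e + Ki*int(e) + Kd*de/dt
= 2.6*4.1 + 0.18*1.7 + 0.2*(-0.9)
= 10.66 + 0.306 + -0.18
= 10.786


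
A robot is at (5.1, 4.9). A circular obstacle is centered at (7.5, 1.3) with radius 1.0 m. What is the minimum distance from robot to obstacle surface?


center_dist = sqrt((5.1-7.5)^2 + (4.9-1.3)^2)
= sqrt(5.76 + 12.96)
= 4.3267
min_dist = center_dist - radius = 4.3267 - 1.0 = 3.3267 m


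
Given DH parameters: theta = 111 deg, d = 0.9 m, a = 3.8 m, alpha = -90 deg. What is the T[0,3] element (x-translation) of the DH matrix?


T[0,3] = a * cos(theta)
= 3.8 * cos(111 deg)
= 3.8 * -0.3584
= -1.3618


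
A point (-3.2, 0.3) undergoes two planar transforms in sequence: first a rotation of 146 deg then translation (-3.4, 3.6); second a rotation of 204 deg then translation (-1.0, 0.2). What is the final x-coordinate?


After transform 1:
x1 = cos(146)*-3.2 - sin(146)*0.3 + -3.4 = -0.9148
y1 = sin(146)*-3.2 + cos(146)*0.3 + 3.6 = 1.5619
After transform 2:
x2 = cos(204)*-0.9148 - sin(204)*1.5619 + -1.0
= 0.471


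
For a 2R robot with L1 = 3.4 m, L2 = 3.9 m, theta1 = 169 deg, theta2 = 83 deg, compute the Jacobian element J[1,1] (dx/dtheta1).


J[1,1] = -L1*sin(t1) - L2*sin(t1+t2)
= -3.4*sin(169) - 3.9*sin(252)
= 3.0604


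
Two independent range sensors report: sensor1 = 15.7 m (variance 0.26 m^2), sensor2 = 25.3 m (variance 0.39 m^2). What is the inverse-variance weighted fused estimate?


w1 = (1/var1) / (1/var1 + 1/var2)
   = 3.8462 / (3.8462 + 2.5641) = 0.6
w2 = 1 - w1 = 0.4
fused = w1*s1 + w2*s2 = 9.42 + 10.12
= 19.54 m


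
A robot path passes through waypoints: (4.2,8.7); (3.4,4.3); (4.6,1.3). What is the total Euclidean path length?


Segment lengths:
  seg1 = sqrt((-0.8)^2 + (-4.4)^2) = 4.4721
  seg2 = sqrt((1.2)^2 + (-3.0)^2) = 3.2311
Total = 7.7032


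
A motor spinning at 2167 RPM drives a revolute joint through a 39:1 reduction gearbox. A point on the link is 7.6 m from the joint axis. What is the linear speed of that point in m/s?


omega_motor = 2167 * 2*pi/60 = 226.9277 rad/s
omega_joint = omega_motor / 39 = 5.8187 rad/s
v = omega_joint * r = 5.8187 * 7.6
= 44.2218 m/s


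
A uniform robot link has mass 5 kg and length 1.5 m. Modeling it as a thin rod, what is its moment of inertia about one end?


I = (1/3) * m * L^2
= (1/3) * 5 * 1.5^2
= 0.333333 * 5 * 2.25
= 3.75 kg*m^2


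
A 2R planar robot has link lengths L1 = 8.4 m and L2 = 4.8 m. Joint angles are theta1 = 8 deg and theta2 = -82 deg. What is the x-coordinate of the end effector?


Convert angles to radians: theta1 = 0.1396, theta2 = -1.4312
x = L1*cos(theta1) + L2*cos(theta1+theta2)
x = 8.3183 + 1.3231
x = 9.6413


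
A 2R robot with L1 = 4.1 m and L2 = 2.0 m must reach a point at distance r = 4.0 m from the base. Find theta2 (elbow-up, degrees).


cos(theta2) = (r^2 - L1^2 - L2^2) / (2*L1*L2)
cos(theta2) = (16.0 - 16.81 - 4.0) / 16.4
cos(theta2) = -0.293293
theta2 = 107.0552 degrees


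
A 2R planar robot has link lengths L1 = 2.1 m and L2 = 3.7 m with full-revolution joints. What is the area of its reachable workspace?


r_max = L1 + L2 = 5.8 m
r_min = |L1 - L2| = 1.6 m
Area = pi*(r_max^2 - r_min^2)
= pi*(33.64 - 2.56)
= pi * 31.08
= 97.6407 m^2


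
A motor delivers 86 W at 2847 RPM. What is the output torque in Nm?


omega = 2847 * 2*pi/60 = 298.1371 rad/s
tau = P / omega = 86 / 298.1371
= 0.2885 Nm


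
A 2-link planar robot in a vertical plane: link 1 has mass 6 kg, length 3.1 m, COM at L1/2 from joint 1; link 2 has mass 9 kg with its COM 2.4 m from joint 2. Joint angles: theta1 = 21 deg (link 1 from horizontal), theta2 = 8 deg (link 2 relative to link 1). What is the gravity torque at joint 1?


Horizontal distance from joint 1 to link-1 COM:
  x_c1 = (L1/2)*cos(t1) = 1.55 * 0.9336 = 1.447 m
Horizontal distance from joint 1 to link-2 COM:
  x_c2 = L1*cos(t1) + Lc2*cos(t1+t2)
       = 3.1*0.9336 + 2.4*0.8746 = 4.9932 m
tau1 = m1*g*x_c1 + m2*g*x_c2
     = 6*9.81*1.447 + 9*9.81*4.9932
     = 85.1733 + 440.8484
     = 526.0218 Nm


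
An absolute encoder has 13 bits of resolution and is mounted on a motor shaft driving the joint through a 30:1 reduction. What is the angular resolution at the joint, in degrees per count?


counts = 2^13 = 8192
effective counts at joint = 8192 * 30 = 245760
resolution = 360 / 245760
= 0.0015 deg/count


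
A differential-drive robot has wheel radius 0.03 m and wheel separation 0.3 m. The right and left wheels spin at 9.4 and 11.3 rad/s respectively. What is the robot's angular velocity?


vR = r*wR = 0.03*9.4 = 0.282 m/s
vL = r*wL = 0.03*11.3 = 0.339 m/s
v = (vR+vL)/2 = 0.3105 m/s
omega = (vR-vL)/L = -0.19 rad/s
angular velocity = -0.19 rad/s


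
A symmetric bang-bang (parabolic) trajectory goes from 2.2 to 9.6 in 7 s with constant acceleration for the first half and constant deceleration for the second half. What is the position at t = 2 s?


Symmetric rest-to-rest: each phase covers (pf-p0)/2 in time T/2. 0.5*a*(T/2)^2 = (pf-p0)/2 => a = 4*(pf-p0)/T^2
a = 4*(9.6-2.2)/7^2 = 0.6041
t = 2 is in the acceleration phase (t <= T/2).
p = p0 + 0.5*a*t^2 = 2.2 + 0.5*0.6041*2^2
= 3.4082


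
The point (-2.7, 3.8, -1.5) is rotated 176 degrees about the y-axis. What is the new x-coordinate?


Rotation about y-axis: x' = x*cos(theta) + z*sin(theta)
= -2.7 * -0.9976 + -1.5 * 0.0698
= 2.5888


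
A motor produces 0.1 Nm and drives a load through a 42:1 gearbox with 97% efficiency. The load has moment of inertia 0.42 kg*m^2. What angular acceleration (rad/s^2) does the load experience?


tau_out = tau_motor * N * eta
= 0.1 * 42 * 0.97 = 4.074 Nm
alpha = tau_out / I = 4.074 / 0.42
= 9.7 rad/s^2


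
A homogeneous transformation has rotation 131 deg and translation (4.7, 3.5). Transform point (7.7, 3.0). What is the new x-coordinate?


x' = cos(theta)*px - sin(theta)*py + tx
= -0.6561*7.7 - 0.7547*3.0 + 4.7
= -2.6158


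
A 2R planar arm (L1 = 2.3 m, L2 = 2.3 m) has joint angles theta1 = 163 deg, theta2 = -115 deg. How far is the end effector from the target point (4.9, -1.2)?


End effector via forward kinematics:
x = L1*cos(t1) + L2*cos(t1+t2) = -0.6605
y = L1*sin(t1) + L2*sin(t1+t2) = 2.3817
Distance to target:
d = sqrt((4.9 - -0.6605)^2 + (-1.2 - 2.3817)^2)
= sqrt(30.9192 + 12.8285)
= 6.6142 m


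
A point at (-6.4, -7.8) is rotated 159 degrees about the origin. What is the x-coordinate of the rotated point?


x' = x*cos(theta) - y*sin(theta)
cos(159 deg) = -0.9336, sin(159 deg) = 0.3584
x' = -6.4 * -0.9336 - -7.8 * 0.3584
= 5.9749 - -2.7953
= 8.7702


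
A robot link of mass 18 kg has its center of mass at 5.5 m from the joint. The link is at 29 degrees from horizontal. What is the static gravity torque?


tau = m*g*L*cos(angle)
= 18 * 9.81 * 5.5 * cos(29 deg)
= 18 * 9.81 * 5.5 * 0.8746
= 849.4219 Nm


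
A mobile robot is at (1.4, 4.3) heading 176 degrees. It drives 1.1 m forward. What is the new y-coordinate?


y_new = y0 + d*sin(theta)
= 4.3 + 1.1*sin(176)
= 4.3 + 0.0767
= 4.3767


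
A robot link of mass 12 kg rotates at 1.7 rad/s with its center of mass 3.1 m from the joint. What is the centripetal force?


F = m * omega^2 * r
= 12 * 1.7^2 * 3.1
= 12 * 2.89 * 3.1
= 107.508 N


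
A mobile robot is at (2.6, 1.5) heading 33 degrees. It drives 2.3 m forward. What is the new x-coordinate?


x_new = x0 + d*cos(theta)
= 2.6 + 2.3*cos(33)
= 2.6 + 1.9289
= 4.5289


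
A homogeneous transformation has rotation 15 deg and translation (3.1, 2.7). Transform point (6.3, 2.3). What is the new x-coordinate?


x' = cos(theta)*px - sin(theta)*py + tx
= 0.9659*6.3 - 0.2588*2.3 + 3.1
= 8.59


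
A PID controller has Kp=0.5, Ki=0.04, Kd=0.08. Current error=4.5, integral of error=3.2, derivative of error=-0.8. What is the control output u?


u = Kp*e + Ki*int(e) + Kd*de/dt
= 0.5*4.5 + 0.04*3.2 + 0.08*(-0.8)
= 2.25 + 0.128 + -0.064
= 2.314


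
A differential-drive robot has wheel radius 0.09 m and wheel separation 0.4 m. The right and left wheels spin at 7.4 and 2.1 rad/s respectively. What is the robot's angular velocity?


vR = r*wR = 0.09*7.4 = 0.666 m/s
vL = r*wL = 0.09*2.1 = 0.189 m/s
v = (vR+vL)/2 = 0.4275 m/s
omega = (vR-vL)/L = 1.1925 rad/s
angular velocity = 1.1925 rad/s


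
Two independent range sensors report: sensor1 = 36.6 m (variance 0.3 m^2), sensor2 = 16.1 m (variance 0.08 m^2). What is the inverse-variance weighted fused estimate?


w1 = (1/var1) / (1/var1 + 1/var2)
   = 3.3333 / (3.3333 + 12.5) = 0.2105
w2 = 1 - w1 = 0.7895
fused = w1*s1 + w2*s2 = 7.7053 + 12.7105
= 20.4158 m


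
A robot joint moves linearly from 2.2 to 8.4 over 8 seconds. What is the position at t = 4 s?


s = t/T = 4/8 = 0.5
p(t) = p0 + (pf-p0)*s
= 2.2 + (8.4 - 2.2) * 0.5
= 5.3


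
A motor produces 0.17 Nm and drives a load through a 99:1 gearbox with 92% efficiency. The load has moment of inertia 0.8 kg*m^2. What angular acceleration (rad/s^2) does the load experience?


tau_out = tau_motor * N * eta
= 0.17 * 99 * 0.92 = 15.4836 Nm
alpha = tau_out / I = 15.4836 / 0.8
= 19.3545 rad/s^2


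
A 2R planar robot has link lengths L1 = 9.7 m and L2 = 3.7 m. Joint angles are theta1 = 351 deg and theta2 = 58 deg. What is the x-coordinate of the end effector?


Convert angles to radians: theta1 = 6.1261, theta2 = 1.0123
x = L1*cos(theta1) + L2*cos(theta1+theta2)
x = 9.5806 + 2.4274
x = 12.008


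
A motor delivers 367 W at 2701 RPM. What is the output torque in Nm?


omega = 2701 * 2*pi/60 = 282.8481 rad/s
tau = P / omega = 367 / 282.8481
= 1.2975 Nm


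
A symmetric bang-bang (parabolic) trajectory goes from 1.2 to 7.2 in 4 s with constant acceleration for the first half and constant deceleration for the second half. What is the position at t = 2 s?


Symmetric rest-to-rest: each phase covers (pf-p0)/2 in time T/2. 0.5*a*(T/2)^2 = (pf-p0)/2 => a = 4*(pf-p0)/T^2
a = 4*(7.2-1.2)/4^2 = 1.5
t = 2 is in the acceleration phase (t <= T/2).
p = p0 + 0.5*a*t^2 = 1.2 + 0.5*1.5*2^2
= 4.2
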